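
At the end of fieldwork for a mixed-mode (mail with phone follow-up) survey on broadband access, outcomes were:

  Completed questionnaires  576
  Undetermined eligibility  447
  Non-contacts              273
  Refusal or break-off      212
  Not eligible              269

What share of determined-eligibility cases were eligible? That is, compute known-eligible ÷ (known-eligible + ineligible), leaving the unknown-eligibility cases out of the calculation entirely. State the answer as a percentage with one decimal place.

Eligible (known) → 576 + 212 + 273 = 1061
e = 1061 / (1061 + 269) = 1061 / 1330 = 0.7977

79.8%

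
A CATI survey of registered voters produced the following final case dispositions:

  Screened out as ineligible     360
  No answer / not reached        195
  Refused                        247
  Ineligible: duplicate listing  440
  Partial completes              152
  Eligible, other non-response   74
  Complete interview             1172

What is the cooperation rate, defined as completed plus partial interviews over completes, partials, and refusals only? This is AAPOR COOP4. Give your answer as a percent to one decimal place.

Screened out, ineligible = 360 + 440 = 800
Numerator → 1172 + 152 = 1324
Denominator → 1172 + 152 + 247 = 1571
COOP4 = 1324 / 1571 = 0.8428

84.3%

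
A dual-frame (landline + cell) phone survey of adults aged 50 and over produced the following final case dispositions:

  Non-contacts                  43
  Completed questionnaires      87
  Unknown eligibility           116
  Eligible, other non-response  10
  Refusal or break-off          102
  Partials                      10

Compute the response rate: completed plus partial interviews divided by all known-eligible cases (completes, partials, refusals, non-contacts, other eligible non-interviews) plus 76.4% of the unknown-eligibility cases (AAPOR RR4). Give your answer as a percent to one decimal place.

28.5%

Top: 87 + 10 = 97
Determined eligible: 87 + 10 + 102 + 43 + 10 = 252
Estimated eligible among unknowns: 0.7640 × 116 = 88.62
Denom: 252 + 88.62 = 340.62
RR4 = 97 / 340.62 = 0.2848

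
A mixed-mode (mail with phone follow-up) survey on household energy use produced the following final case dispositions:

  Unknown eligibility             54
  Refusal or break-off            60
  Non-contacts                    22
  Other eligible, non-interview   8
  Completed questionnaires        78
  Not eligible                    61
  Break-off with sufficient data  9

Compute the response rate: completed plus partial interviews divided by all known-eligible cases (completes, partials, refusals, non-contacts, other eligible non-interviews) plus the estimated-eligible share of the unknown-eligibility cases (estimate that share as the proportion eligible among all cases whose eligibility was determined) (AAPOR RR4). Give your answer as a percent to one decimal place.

Numerator → 78 + 9 = 87
Determined eligible → 78 + 9 + 60 + 22 + 8 = 177
e = 177 / (177 + 61) = 177 / 238 = 0.7437
e × U → 0.7437 × 54 = 40.16
Denom → 177 + 40.16 = 217.16
RR4 = 87 / 217.16 = 0.4006

40.1%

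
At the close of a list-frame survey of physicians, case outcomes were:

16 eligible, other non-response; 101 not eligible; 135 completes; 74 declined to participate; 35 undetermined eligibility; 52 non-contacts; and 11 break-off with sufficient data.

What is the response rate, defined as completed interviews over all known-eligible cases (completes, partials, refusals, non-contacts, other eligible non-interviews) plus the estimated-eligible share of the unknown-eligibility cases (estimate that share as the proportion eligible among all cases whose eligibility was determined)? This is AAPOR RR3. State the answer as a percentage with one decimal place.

Num = 135
Known eligible = 135 + 11 + 74 + 52 + 16 = 288
e = 288 / (288 + 101) = 288 / 389 = 0.7404
Eligible share of unknowns = 0.7404 × 35 = 25.91
Denominator = 288 + 25.91 = 313.91
RR3 = 135 / 313.91 = 0.4301

43.0%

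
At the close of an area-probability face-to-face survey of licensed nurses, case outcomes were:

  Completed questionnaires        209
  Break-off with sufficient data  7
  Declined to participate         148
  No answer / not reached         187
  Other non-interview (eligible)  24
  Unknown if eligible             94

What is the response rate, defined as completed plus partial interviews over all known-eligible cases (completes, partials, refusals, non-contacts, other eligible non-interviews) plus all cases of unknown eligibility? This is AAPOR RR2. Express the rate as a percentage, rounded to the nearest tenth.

Num = 209 + 7 = 216
Denom = 209 + 7 + 148 + 187 + 24 + 94 = 669
RR2 = 216 / 669 = 0.3229

32.3%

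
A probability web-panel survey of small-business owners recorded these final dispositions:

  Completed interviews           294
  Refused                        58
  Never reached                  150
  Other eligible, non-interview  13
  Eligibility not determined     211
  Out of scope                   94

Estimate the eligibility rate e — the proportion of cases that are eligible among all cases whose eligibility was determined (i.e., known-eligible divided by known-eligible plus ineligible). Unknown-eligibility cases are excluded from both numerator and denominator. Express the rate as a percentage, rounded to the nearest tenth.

Known eligible = 294 + 58 + 150 + 13 = 515
e = 515 / (515 + 94) = 515 / 609 = 0.8456

84.6%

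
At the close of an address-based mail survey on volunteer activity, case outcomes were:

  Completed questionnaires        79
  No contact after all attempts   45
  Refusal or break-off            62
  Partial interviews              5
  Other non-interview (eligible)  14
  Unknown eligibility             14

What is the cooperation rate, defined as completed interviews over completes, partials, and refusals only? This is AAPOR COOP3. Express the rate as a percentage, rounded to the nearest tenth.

54.1%

Numerator = 79
Base = 79 + 5 + 62 = 146
COOP3 = 79 / 146 = 0.5411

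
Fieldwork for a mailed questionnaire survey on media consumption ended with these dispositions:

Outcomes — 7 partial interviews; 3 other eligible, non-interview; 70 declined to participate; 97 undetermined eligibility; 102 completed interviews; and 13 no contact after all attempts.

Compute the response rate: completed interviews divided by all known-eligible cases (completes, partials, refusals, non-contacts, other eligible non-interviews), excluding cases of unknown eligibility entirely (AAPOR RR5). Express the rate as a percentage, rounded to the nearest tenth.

Num → 102
Base → 102 + 7 + 70 + 13 + 3 = 195
RR5 = 102 / 195 = 0.5231

52.3%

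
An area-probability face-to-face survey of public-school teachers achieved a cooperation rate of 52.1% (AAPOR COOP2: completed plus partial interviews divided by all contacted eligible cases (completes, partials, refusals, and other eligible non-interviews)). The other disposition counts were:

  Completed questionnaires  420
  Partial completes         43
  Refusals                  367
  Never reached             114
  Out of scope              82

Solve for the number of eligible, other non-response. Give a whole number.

59

Num: 420 + 43 = 463
COOP2 = 463 / D = 0.521
D = 463 / 0.521 = 888.7
Remaining denominator categories sum to 830
eligible, other non-response = 888.7 − 830 ≈ 59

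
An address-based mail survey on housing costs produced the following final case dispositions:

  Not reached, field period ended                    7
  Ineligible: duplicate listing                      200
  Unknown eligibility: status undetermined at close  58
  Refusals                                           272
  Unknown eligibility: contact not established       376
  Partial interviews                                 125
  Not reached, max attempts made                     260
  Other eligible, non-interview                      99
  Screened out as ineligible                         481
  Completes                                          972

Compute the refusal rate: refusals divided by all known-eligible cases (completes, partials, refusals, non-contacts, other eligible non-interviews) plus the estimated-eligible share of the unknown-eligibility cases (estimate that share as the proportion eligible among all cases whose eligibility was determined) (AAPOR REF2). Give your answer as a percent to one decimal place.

13.3%

Never reached = 7 + 260 = 267
Eligibility not determined = 376 + 58 = 434
Out of scope = 481 + 200 = 681
Numerator = 272
Determined eligible = 972 + 125 + 272 + 267 + 99 = 1735
e = 1735 / (1735 + 681) = 1735 / 2416 = 0.7181
e × U = 0.7181 × 434 = 311.66
Denom = 1735 + 311.66 = 2046.66
REF2 = 272 / 2046.66 = 0.1329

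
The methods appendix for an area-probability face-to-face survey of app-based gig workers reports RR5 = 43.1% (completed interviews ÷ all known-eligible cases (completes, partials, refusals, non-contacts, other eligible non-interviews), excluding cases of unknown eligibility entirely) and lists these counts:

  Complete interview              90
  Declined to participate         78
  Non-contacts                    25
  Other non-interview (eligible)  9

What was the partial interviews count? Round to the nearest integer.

7

RR5 = 90 / D = 0.431
D = 90 / 0.431 = 208.8
Other denominator terms total 202
partial interviews = 208.8 − 202 ≈ 7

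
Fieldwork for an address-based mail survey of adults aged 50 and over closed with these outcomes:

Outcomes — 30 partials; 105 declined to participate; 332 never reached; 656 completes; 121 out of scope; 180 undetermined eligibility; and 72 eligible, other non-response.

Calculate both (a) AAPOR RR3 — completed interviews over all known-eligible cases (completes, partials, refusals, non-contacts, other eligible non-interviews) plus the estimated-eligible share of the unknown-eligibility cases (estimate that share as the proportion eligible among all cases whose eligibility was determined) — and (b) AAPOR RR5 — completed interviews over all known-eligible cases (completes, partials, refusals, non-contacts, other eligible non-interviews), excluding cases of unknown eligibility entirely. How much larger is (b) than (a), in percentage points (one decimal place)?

Numerator: 656
Determined eligible: 656 + 30 + 105 + 332 + 72 = 1195
e = 1195 / (1195 + 121) = 1195 / 1316 = 0.9081
e × U: 0.9081 × 180 = 163.46
Denominator: 1195 + 163.46 = 1358.46
RR3 = 656 / 1358.46 = 0.4829
Denominator: 656 + 30 + 105 + 332 + 72 = 1195
RR5 = 656 / 1195 = 0.5490
Difference = 54.90 − 48.29 = 6.61 percentage points

6.6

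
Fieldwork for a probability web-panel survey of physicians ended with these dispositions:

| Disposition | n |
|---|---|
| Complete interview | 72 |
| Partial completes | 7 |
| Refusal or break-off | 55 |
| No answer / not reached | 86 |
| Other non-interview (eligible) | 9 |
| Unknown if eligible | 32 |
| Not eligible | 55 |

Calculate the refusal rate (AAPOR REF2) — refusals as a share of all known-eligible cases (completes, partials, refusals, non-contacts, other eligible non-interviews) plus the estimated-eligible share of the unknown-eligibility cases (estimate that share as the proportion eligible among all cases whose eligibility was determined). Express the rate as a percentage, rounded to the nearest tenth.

Numerator → 55
Determined eligible → 72 + 7 + 55 + 86 + 9 = 229
e = 229 / (229 + 55) = 229 / 284 = 0.8063
Eligible share of unknowns → 0.8063 × 32 = 25.80
Denom → 229 + 25.80 = 254.80
REF2 = 55 / 254.80 = 0.2159

21.6%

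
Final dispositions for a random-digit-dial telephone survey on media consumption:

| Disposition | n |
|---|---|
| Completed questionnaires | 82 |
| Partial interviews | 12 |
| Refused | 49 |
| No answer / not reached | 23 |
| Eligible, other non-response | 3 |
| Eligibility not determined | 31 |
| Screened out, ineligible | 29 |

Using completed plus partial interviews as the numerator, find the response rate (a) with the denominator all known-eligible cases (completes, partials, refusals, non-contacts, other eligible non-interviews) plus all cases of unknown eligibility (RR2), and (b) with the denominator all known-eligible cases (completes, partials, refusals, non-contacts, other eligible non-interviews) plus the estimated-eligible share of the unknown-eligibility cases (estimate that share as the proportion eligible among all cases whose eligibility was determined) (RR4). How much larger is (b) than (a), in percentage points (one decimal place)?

1.1

Top → 82 + 12 = 94
Base → 82 + 12 + 49 + 23 + 3 + 31 = 200
RR2 = 94 / 200 = 0.4700
Determined eligible → 82 + 12 + 49 + 23 + 3 = 169
e = 169 / (169 + 29) = 169 / 198 = 0.8535
Eligible share of unknowns → 0.8535 × 31 = 26.46
Base → 169 + 26.46 = 195.46
RR4 = 94 / 195.46 = 0.4809
Difference = 48.09 − 47.00 = 1.09 percentage points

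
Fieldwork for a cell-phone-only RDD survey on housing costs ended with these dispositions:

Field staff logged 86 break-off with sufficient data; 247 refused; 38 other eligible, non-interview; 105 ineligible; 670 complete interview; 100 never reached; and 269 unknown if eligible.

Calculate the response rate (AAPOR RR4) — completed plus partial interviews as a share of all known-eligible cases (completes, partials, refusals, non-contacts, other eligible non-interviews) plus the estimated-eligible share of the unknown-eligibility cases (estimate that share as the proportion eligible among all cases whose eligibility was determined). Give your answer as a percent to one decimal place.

Top = 670 + 86 = 756
Known eligible = 670 + 86 + 247 + 100 + 38 = 1141
e = 1141 / (1141 + 105) = 1141 / 1246 = 0.9157
Estimated eligible among unknowns = 0.9157 × 269 = 246.32
Denom = 1141 + 246.32 = 1387.32
RR4 = 756 / 1387.32 = 0.5449

54.5%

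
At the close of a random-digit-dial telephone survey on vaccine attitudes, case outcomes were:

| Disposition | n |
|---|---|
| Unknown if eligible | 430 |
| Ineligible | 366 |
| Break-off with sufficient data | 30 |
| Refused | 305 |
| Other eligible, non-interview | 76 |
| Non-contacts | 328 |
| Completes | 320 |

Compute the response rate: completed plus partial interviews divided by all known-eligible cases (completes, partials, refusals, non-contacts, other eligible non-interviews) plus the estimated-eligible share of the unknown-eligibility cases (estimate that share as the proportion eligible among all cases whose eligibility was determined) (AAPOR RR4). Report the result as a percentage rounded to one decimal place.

25.4%

Numerator → 320 + 30 = 350
Known eligible → 320 + 30 + 305 + 328 + 76 = 1059
e = 1059 / (1059 + 366) = 1059 / 1425 = 0.7432
e × U → 0.7432 × 430 = 319.58
Denominator → 1059 + 319.58 = 1378.58
RR4 = 350 / 1378.58 = 0.2539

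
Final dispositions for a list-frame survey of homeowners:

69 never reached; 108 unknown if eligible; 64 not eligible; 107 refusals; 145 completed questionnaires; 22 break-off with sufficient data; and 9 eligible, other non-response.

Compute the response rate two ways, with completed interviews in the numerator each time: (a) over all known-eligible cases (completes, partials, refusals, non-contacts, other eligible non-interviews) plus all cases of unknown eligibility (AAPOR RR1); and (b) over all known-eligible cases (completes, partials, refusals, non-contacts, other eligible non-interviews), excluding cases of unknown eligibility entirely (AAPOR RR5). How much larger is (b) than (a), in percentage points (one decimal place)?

Num → 145
Denom → 145 + 22 + 107 + 69 + 9 + 108 = 460
RR1 = 145 / 460 = 0.3152
Denom → 145 + 22 + 107 + 69 + 9 = 352
RR5 = 145 / 352 = 0.4119
Difference = 41.19 − 31.52 = 9.67 percentage points

9.7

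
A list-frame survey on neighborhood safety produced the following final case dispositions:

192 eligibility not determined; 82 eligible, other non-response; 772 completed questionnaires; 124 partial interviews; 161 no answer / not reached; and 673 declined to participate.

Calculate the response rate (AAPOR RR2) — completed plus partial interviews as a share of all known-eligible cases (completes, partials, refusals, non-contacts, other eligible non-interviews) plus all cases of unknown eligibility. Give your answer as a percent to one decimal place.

Top = 772 + 124 = 896
Denom = 772 + 124 + 673 + 161 + 82 + 192 = 2004
RR2 = 896 / 2004 = 0.4471

44.7%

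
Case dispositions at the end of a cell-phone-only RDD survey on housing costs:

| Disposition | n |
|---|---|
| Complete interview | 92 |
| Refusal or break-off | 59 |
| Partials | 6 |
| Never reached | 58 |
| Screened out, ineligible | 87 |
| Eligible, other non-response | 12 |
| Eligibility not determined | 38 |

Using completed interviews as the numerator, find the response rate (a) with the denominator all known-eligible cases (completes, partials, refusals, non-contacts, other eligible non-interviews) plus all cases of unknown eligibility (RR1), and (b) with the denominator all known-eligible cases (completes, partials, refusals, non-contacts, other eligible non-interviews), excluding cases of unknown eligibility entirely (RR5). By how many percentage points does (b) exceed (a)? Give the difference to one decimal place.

5.8

Top: 92
Base: 92 + 6 + 59 + 58 + 12 + 38 = 265
RR1 = 92 / 265 = 0.3472
Base: 92 + 6 + 59 + 58 + 12 = 227
RR5 = 92 / 227 = 0.4053
Difference = 40.53 − 34.72 = 5.81 percentage points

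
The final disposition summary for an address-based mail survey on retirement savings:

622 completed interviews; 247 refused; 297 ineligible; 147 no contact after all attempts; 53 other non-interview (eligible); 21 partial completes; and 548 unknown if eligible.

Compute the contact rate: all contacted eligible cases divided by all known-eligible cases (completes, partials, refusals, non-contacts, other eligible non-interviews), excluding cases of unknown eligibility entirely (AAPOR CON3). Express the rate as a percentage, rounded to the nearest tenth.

86.5%

Top → 622 + 21 + 247 + 53 = 943
Denominator → 622 + 21 + 247 + 147 + 53 = 1090
CON3 = 943 / 1090 = 0.8651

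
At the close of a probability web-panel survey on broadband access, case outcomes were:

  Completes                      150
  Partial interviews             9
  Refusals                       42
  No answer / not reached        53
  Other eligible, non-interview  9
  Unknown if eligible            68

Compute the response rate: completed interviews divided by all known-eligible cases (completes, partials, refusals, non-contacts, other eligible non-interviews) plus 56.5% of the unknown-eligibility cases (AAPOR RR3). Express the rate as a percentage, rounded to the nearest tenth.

Num = 150
Eligible (known) = 150 + 9 + 42 + 53 + 9 = 263
e × U = 0.5650 × 68 = 38.42
Denominator = 263 + 38.42 = 301.42
RR3 = 150 / 301.42 = 0.4976

49.8%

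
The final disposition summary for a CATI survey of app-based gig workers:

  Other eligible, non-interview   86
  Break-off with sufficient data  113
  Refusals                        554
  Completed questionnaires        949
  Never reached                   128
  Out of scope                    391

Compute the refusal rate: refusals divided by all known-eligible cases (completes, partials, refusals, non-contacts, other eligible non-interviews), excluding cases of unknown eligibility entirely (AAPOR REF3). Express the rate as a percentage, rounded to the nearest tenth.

Num → 554
Base → 949 + 113 + 554 + 128 + 86 = 1830
REF3 = 554 / 1830 = 0.3027

30.3%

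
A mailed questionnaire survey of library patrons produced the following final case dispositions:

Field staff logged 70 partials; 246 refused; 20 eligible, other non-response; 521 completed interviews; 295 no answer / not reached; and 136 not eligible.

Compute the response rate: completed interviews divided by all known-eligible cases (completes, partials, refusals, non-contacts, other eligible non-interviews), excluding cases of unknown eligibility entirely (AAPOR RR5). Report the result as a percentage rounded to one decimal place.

45.2%

Top → 521
Denominator → 521 + 70 + 246 + 295 + 20 = 1152
RR5 = 521 / 1152 = 0.4523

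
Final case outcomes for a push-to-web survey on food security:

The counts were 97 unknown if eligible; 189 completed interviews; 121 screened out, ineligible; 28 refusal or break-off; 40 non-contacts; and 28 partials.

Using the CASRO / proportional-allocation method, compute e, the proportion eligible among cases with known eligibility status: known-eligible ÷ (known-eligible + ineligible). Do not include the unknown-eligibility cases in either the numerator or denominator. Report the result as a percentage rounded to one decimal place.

Eligible (known) = 189 + 28 + 28 + 40 = 285
e = 285 / (285 + 121) = 285 / 406 = 0.7020

70.2%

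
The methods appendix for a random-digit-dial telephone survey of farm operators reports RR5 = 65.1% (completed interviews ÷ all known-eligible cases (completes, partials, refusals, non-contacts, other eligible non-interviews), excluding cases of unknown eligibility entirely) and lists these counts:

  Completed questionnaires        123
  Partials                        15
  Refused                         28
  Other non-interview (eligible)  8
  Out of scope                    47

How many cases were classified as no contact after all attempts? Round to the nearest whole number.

15

RR5 = 123 / D = 0.651
D = 123 / 0.651 = 188.9
Rest of base = 174
no contact after all attempts = 188.9 − 174 ≈ 15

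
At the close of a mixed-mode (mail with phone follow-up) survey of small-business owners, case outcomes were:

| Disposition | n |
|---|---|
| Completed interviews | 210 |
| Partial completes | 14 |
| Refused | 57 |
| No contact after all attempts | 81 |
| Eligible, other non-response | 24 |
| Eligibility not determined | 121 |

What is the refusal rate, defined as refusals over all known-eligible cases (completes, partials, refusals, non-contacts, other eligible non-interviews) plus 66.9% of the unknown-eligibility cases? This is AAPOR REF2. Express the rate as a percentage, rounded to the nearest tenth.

Numerator = 57
Known eligible = 210 + 14 + 57 + 81 + 24 = 386
Eligible share of unknowns = 0.6690 × 121 = 80.95
Denominator = 386 + 80.95 = 466.95
REF2 = 57 / 466.95 = 0.1221

12.2%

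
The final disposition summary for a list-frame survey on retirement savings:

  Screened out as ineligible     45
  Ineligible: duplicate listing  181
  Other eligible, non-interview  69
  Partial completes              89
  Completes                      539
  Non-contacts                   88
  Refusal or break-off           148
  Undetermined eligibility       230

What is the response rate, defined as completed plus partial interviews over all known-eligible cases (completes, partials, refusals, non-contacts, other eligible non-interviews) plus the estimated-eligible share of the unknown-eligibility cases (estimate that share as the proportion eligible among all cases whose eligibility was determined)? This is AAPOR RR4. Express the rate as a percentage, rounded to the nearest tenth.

56.2%

Screened out, ineligible = 45 + 181 = 226
Top → 539 + 89 = 628
Eligible (known) → 539 + 89 + 148 + 88 + 69 = 933
e = 933 / (933 + 226) = 933 / 1159 = 0.8050
Eligible share of unknowns → 0.8050 × 230 = 185.15
Base → 933 + 185.15 = 1118.15
RR4 = 628 / 1118.15 = 0.5616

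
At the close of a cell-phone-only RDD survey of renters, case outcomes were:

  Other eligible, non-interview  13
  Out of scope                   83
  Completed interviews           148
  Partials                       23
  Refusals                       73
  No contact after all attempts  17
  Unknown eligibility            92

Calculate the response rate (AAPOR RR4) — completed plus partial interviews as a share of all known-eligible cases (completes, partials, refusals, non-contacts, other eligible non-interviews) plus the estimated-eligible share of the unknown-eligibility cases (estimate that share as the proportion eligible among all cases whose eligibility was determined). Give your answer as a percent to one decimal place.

49.6%

Numerator → 148 + 23 = 171
Eligible (known) → 148 + 23 + 73 + 17 + 13 = 274
e = 274 / (274 + 83) = 274 / 357 = 0.7675
Estimated eligible among unknowns → 0.7675 × 92 = 70.61
Denom → 274 + 70.61 = 344.61
RR4 = 171 / 344.61 = 0.4962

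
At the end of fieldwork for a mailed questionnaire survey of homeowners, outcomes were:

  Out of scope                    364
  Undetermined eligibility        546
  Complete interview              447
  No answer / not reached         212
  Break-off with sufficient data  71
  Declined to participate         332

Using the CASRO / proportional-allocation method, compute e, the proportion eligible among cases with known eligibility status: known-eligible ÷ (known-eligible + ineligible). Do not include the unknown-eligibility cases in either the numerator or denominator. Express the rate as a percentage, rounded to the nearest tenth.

74.5%

Eligible (known): 447 + 71 + 332 + 212 = 1062
e = 1062 / (1062 + 364) = 1062 / 1426 = 0.7447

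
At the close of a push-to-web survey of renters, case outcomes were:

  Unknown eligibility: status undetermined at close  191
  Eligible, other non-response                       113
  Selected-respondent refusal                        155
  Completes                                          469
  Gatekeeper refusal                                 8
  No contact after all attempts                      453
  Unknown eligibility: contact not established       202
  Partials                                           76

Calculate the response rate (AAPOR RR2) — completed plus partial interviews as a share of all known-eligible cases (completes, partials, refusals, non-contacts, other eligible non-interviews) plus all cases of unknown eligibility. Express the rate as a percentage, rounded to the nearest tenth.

Refused = 8 + 155 = 163
Eligibility not determined = 202 + 191 = 393
Numerator: 469 + 76 = 545
Denominator: 469 + 76 + 163 + 453 + 113 + 393 = 1667
RR2 = 545 / 1667 = 0.3269

32.7%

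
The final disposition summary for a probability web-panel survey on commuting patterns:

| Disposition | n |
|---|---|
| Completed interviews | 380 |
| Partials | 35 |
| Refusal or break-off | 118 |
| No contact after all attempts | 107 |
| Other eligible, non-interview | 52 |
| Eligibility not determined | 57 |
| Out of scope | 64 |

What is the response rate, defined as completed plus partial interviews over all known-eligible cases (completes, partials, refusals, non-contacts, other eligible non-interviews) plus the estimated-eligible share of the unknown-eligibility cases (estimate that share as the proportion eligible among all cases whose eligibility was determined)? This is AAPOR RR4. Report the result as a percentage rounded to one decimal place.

Num: 380 + 35 = 415
Eligible (known): 380 + 35 + 118 + 107 + 52 = 692
e = 692 / (692 + 64) = 692 / 756 = 0.9153
e × U: 0.9153 × 57 = 52.17
Denominator: 692 + 52.17 = 744.17
RR4 = 415 / 744.17 = 0.5577

55.8%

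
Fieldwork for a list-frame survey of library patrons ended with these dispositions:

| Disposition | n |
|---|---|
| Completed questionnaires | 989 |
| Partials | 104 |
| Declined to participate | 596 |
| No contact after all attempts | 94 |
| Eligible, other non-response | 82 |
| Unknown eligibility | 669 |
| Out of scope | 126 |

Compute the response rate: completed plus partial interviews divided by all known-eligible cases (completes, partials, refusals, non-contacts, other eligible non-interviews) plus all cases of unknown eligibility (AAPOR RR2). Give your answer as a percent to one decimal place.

Num: 989 + 104 = 1093
Base: 989 + 104 + 596 + 94 + 82 + 669 = 2534
RR2 = 1093 / 2534 = 0.4313

43.1%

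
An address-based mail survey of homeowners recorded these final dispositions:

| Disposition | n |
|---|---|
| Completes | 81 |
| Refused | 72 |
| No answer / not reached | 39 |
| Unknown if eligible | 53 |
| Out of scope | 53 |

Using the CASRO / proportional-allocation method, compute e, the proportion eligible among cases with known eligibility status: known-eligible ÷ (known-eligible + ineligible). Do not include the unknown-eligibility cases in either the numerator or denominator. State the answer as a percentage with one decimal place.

Known eligible = 81 + 72 + 39 = 192
e = 192 / (192 + 53) = 192 / 245 = 0.7837

78.4%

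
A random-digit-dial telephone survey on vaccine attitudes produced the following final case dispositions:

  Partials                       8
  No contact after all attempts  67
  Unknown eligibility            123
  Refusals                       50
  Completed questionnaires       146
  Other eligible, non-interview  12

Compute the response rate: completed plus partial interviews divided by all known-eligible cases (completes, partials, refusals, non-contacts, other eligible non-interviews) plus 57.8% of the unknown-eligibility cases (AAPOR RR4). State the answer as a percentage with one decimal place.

43.5%

Num: 146 + 8 = 154
Eligible (known): 146 + 8 + 50 + 67 + 12 = 283
e × U: 0.5780 × 123 = 71.09
Denom: 283 + 71.09 = 354.09
RR4 = 154 / 354.09 = 0.4349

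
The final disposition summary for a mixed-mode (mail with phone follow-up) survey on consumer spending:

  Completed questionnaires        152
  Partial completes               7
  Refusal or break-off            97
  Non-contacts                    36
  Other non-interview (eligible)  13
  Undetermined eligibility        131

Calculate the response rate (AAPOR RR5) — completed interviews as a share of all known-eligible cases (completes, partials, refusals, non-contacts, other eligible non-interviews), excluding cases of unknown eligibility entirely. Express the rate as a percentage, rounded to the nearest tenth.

Num: 152
Denom: 152 + 7 + 97 + 36 + 13 = 305
RR5 = 152 / 305 = 0.4984

49.8%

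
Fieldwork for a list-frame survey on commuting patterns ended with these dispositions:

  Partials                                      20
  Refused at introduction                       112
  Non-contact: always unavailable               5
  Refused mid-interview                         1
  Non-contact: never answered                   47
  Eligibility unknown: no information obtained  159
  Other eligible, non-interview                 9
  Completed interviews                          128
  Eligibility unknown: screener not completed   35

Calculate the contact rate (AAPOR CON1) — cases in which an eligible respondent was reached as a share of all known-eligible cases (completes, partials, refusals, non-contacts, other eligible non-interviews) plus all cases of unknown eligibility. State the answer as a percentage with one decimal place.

52.3%

Declined to participate = 112 + 1 = 113
No contact after all attempts = 47 + 5 = 52
Unknown eligibility = 35 + 159 = 194
Num → 128 + 20 + 113 + 9 = 270
Base → 128 + 20 + 113 + 52 + 9 + 194 = 516
CON1 = 270 / 516 = 0.5233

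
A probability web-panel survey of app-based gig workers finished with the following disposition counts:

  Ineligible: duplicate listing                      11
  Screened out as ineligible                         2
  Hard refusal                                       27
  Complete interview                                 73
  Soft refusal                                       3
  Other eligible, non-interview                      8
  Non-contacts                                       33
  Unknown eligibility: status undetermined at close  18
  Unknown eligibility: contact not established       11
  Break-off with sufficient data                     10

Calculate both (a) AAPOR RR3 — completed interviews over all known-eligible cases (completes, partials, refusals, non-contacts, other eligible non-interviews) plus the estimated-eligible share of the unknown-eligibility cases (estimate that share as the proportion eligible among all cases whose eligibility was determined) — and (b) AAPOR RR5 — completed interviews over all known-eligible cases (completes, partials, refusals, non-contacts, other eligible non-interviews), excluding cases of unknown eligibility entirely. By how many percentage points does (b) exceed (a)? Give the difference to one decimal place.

Refused = 27 + 3 = 30
Unknown if eligible = 11 + 18 = 29
Out of scope = 2 + 11 = 13
Numerator = 73
Determined eligible = 73 + 10 + 30 + 33 + 8 = 154
e = 154 / (154 + 13) = 154 / 167 = 0.9222
e × U = 0.9222 × 29 = 26.74
Denominator = 154 + 26.74 = 180.74
RR3 = 73 / 180.74 = 0.4039
Denominator = 73 + 10 + 30 + 33 + 8 = 154
RR5 = 73 / 154 = 0.4740
Difference = 47.40 − 40.39 = 7.01 percentage points

7.0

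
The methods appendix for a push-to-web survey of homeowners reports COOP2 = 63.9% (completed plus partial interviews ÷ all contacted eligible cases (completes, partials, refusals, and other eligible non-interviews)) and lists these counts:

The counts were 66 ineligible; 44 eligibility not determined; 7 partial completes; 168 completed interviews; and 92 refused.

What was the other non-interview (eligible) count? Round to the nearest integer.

7

Num = 168 + 7 = 175
COOP2 = 175 / D = 0.639
D = 175 / 0.639 = 273.9
Rest of base = 267
other non-interview (eligible) = 273.9 − 267 ≈ 7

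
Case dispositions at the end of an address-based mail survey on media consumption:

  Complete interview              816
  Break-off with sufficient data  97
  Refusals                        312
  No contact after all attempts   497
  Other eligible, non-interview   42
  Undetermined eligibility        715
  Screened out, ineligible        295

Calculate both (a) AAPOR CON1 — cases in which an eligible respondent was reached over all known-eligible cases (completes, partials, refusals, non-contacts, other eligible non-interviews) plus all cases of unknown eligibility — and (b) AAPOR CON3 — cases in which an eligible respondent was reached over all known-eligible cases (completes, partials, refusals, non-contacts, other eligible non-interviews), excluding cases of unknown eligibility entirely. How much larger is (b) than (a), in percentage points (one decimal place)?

20.7

Num: 816 + 97 + 312 + 42 = 1267
Denominator: 816 + 97 + 312 + 497 + 42 + 715 = 2479
CON1 = 1267 / 2479 = 0.5111
Denominator: 816 + 97 + 312 + 497 + 42 = 1764
CON3 = 1267 / 1764 = 0.7183
Difference = 71.83 − 51.11 = 20.72 percentage points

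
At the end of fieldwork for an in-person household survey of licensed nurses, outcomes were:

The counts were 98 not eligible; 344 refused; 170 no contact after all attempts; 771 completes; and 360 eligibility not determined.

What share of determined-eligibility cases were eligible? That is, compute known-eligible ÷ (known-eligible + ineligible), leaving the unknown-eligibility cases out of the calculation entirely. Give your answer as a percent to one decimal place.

92.9%

Known eligible: 771 + 344 + 170 = 1285
e = 1285 / (1285 + 98) = 1285 / 1383 = 0.9291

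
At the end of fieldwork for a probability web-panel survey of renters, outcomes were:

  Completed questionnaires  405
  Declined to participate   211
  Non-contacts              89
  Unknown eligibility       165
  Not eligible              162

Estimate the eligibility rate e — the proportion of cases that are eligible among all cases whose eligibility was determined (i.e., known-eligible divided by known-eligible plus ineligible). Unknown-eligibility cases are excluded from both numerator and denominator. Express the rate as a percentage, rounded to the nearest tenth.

81.3%

Eligible (known) → 405 + 211 + 89 = 705
e = 705 / (705 + 162) = 705 / 867 = 0.8131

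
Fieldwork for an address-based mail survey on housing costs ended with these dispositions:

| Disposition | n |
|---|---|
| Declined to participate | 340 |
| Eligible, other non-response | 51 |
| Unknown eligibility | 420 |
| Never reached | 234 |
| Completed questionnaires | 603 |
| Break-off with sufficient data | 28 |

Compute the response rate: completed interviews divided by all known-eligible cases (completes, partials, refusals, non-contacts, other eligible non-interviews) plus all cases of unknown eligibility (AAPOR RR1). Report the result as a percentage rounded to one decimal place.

36.0%

Numerator → 603
Denom → 603 + 28 + 340 + 234 + 51 + 420 = 1676
RR1 = 603 / 1676 = 0.3598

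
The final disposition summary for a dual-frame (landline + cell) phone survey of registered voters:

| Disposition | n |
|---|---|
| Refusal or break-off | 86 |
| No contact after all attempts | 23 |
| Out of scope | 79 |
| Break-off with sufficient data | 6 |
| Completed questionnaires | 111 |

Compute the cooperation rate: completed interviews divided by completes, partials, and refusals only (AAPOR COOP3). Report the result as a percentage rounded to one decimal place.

Top: 111
Denom: 111 + 6 + 86 = 203
COOP3 = 111 / 203 = 0.5468

54.7%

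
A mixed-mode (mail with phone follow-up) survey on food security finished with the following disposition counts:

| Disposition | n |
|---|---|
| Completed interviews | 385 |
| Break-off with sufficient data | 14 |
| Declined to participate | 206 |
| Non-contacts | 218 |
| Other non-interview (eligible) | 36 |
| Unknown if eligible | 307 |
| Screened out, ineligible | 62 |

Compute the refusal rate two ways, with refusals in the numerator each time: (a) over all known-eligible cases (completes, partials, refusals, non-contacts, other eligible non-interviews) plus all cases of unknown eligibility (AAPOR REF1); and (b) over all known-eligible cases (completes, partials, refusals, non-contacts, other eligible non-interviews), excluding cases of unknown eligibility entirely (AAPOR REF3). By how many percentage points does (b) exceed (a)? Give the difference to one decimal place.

6.3

Numerator → 206
Denom → 385 + 14 + 206 + 218 + 36 + 307 = 1166
REF1 = 206 / 1166 = 0.1767
Denom → 385 + 14 + 206 + 218 + 36 = 859
REF3 = 206 / 859 = 0.2398
Difference = 23.98 − 17.67 = 6.31 percentage points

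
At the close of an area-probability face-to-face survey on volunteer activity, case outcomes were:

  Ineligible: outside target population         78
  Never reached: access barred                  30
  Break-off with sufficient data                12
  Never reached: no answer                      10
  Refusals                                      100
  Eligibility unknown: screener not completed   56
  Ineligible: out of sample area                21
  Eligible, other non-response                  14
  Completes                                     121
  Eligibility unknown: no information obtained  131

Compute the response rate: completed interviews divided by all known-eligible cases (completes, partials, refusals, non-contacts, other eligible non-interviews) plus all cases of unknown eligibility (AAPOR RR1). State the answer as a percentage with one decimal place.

25.5%

Never reached = 10 + 30 = 40
Unknown eligibility = 56 + 131 = 187
Out of scope = 78 + 21 = 99
Num → 121
Denom → 121 + 12 + 100 + 40 + 14 + 187 = 474
RR1 = 121 / 474 = 0.2553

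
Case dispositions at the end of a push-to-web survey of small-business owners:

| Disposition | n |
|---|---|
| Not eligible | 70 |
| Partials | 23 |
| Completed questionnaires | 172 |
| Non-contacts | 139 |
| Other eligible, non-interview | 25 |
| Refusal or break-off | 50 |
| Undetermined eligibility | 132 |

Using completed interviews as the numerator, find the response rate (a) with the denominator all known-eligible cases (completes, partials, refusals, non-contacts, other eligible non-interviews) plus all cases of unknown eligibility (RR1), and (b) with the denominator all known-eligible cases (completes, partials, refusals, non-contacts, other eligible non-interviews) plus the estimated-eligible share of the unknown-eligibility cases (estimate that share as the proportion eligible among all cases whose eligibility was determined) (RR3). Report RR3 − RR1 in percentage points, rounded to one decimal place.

Top: 172
Denom: 172 + 23 + 50 + 139 + 25 + 132 = 541
RR1 = 172 / 541 = 0.3179
Known eligible: 172 + 23 + 50 + 139 + 25 = 409
e = 409 / (409 + 70) = 409 / 479 = 0.8539
Estimated eligible among unknowns: 0.8539 × 132 = 112.71
Denom: 409 + 112.71 = 521.71
RR3 = 172 / 521.71 = 0.3297
Difference = 32.97 − 31.79 = 1.18 percentage points

1.2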